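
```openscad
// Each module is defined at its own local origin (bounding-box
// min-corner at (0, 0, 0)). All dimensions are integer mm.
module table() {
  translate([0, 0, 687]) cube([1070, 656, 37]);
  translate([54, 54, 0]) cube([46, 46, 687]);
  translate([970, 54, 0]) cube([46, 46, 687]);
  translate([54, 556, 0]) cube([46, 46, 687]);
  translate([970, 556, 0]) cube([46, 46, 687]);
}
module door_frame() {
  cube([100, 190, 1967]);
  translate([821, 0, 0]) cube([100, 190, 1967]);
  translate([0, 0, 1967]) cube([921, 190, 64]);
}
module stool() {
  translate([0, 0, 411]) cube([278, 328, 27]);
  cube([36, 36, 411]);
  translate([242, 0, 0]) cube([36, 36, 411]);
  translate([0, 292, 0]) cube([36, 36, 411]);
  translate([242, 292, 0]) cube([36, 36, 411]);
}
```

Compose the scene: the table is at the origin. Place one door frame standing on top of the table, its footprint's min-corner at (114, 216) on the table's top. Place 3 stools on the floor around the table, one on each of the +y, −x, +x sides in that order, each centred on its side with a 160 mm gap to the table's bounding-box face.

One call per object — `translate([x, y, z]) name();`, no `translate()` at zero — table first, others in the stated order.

table();
translate([114, 216, 724]) door_frame();
translate([396, 816, 0]) stool();
translate([-438, 164, 0]) stool();
translate([1230, 164, 0]) stool();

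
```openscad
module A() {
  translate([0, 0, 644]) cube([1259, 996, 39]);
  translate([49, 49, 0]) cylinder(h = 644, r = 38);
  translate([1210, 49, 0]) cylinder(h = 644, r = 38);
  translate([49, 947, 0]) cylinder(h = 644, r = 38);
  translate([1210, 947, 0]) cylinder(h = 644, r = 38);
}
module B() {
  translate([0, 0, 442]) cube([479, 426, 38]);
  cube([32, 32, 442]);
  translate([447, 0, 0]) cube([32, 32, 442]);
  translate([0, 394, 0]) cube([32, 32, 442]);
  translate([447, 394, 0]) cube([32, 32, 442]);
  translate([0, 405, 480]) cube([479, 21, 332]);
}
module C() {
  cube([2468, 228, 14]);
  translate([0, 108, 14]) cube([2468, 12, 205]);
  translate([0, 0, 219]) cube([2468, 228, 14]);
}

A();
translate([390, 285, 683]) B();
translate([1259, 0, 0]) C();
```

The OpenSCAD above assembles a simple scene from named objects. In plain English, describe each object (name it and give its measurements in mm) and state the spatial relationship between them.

A is a rectangular dining table. The top is 1259×996×39 mm with its upper surface at z = 683 mm. It stands on four round legs of 76 mm diameter, each leg's bounding box inset 11 mm from the nearest pair of top edges, running from the floor to the underside of the top.

B is a chair. The seat is a 479×426×38 mm slab with its top at z = 480 mm, on four 32×32 mm corner legs (flush with the seat edges, standing on z = 0). A flat backrest 21 mm thick, 332 mm tall, spans the full seat width and rises from the seat top along its +y edge, rear face flush with the rear of the seat.

C is an I-beam lying along x, 2468 mm long. Overall section height 233 mm. Two flanges 228 mm wide (y) and 14 mm thick, one on the floor and one at the top; a web 12 mm thick runs between them, centred on the flange width.

The chair is on top of the table, centred. The I-beam is against the table's +x side, with their −y faces flush.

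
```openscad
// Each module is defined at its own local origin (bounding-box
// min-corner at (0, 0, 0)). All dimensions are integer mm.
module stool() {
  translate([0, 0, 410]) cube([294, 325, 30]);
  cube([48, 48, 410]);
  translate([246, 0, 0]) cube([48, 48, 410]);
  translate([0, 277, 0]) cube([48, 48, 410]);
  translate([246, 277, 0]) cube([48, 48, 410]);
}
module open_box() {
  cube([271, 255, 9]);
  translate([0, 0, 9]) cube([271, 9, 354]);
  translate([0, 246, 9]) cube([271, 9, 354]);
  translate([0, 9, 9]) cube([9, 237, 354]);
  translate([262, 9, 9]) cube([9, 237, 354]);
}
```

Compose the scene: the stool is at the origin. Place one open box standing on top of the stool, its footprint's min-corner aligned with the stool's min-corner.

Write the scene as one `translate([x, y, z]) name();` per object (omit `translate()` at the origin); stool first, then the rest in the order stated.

stool();
translate([0, 0, 440]) open_box();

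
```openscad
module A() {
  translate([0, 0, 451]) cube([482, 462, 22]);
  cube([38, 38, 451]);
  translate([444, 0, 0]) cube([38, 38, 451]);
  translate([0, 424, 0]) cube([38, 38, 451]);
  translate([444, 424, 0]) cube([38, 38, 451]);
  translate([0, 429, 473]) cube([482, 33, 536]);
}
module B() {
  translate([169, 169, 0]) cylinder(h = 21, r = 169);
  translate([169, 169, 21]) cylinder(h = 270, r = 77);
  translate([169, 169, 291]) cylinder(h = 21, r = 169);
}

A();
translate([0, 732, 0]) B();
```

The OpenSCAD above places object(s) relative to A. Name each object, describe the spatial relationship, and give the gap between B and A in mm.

A is a chair. B is a spool. The spool is on the floor beside the chair on its +y side. The gap between the spool and the chair is 270 mm.

The spool's nearest face is 270 mm from the chair's +y face.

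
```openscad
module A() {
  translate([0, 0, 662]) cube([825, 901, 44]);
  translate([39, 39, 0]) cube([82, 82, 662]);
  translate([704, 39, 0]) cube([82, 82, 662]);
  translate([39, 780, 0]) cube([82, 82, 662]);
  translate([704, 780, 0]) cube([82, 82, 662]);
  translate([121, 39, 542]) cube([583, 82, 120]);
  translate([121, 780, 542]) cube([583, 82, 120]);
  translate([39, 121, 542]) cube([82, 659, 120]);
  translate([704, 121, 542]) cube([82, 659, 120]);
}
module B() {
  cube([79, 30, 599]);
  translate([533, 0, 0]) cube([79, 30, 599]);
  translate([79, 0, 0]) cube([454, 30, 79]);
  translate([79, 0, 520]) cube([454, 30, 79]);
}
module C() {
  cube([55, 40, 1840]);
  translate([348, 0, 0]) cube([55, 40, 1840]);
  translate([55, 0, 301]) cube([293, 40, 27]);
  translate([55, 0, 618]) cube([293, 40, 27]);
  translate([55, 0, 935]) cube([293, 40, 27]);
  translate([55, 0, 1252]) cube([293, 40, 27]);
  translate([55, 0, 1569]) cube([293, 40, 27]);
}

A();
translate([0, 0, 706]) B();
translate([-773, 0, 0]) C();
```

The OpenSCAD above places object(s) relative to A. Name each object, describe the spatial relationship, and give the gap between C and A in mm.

A is a table. B is a picture frame. C is a ladder. The picture frame is on top of the table. The ladder is on the floor beside the table on its −x side. The gap between the ladder and the table is 370 mm.

The ladder's nearest face is 370 mm from the table's −x face.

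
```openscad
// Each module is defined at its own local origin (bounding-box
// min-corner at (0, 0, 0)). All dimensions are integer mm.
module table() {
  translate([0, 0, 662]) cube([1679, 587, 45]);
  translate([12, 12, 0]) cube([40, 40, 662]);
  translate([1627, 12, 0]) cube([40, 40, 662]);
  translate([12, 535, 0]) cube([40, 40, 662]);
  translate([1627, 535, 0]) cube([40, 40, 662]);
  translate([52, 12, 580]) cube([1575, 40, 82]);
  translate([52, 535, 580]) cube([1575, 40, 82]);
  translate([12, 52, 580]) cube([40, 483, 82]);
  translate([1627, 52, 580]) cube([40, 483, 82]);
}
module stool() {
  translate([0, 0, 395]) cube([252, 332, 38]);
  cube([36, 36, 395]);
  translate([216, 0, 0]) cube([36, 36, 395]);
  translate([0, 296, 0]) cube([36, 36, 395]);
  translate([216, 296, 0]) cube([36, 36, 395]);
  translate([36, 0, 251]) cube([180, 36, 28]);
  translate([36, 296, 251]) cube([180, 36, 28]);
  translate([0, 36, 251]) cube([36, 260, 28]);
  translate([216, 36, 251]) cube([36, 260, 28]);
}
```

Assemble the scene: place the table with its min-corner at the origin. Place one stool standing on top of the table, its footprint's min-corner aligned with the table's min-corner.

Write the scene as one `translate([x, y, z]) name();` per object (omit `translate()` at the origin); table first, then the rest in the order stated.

table();
translate([0, 0, 707]) stool();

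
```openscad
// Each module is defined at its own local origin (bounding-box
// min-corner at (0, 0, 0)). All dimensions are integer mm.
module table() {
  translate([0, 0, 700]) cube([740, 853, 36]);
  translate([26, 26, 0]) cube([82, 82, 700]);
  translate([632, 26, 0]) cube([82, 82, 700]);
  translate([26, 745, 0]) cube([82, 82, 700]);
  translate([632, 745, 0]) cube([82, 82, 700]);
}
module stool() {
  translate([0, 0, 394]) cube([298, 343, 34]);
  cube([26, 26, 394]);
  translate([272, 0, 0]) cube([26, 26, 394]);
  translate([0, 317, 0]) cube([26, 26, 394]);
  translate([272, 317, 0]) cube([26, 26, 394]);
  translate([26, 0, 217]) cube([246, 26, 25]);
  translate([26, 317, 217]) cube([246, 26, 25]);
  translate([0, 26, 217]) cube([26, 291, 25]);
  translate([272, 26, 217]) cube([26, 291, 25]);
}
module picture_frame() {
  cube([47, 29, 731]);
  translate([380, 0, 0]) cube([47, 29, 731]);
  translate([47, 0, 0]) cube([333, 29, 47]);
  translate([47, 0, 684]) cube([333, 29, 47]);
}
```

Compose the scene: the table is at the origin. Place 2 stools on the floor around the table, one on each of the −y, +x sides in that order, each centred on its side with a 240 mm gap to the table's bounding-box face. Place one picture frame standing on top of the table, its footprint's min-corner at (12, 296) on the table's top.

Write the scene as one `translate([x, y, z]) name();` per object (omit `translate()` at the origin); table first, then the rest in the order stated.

table();
translate([221, -583, 0]) stool();
translate([980, 255, 0]) stool();
translate([12, 296, 736]) picture_frame();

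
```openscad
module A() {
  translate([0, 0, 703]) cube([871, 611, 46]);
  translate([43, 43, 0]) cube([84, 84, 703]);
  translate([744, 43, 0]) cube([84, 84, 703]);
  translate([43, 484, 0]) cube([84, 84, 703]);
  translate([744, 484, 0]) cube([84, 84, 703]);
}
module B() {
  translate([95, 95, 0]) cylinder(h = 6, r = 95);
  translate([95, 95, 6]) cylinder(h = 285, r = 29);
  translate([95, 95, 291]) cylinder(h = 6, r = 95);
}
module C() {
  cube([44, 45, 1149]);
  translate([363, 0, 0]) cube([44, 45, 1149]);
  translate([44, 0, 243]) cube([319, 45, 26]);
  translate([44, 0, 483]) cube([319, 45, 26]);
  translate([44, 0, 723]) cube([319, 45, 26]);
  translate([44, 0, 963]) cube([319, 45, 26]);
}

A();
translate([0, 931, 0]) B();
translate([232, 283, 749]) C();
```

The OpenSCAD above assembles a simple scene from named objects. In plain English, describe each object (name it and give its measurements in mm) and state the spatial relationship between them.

A is a rectangular dining table. The top is 871×611×46 mm with its upper surface at z = 749 mm. It stands on four 84×84 mm square legs, each inset 43 mm from the nearest pair of top edges, running from the floor to the underside of the top.

B is a spool: two coaxial disc flanges of radius 95 mm and thickness 6 mm, joined by a core cylinder of radius 29 mm and height 285 mm. The lower flange rests on z = 0 and the three cylinders share a vertical axis.

C is a wooden ladder with two side rails of 44×45 mm section and 1149 mm height, set 407 mm apart overall. Between them run 4 rectangular rungs (45 mm deep, 26 mm thick), front faces flush with the rails' −y face. The bottom of the first rung is 243 mm above the floor and each subsequent rung is 240 mm higher than the one below.

The spool is on the floor beside the table on its +y side. The ladder is on top of the table, centred.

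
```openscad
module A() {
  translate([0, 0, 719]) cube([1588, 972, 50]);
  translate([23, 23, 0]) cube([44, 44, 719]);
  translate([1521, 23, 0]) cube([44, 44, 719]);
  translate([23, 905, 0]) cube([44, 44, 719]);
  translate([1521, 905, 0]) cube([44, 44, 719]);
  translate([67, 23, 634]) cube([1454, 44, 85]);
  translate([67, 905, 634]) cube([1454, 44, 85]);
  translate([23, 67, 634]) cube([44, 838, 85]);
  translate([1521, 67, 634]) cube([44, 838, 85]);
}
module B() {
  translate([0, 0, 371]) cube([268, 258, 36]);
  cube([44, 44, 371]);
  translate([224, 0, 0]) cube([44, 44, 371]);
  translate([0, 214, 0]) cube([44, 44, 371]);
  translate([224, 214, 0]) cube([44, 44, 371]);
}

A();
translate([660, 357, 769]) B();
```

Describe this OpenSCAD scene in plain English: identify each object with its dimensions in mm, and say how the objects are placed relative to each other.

A is a rectangular dining table. The top is 1588×972×50 mm with its upper surface at z = 769 mm. It stands on four 44×44 mm square legs, each inset 23 mm from the nearest pair of top edges, running from the floor to the underside of the top. Four apron rails, 44 mm thick and 85 mm tall, run between adjacent legs with their top edges flush with the underside of the top and their outer faces flush with the legs' outer faces.

B is a four-legged stool. The seat is 268×258 mm, 36 mm thick, top at z = 407 mm. It stands on four square legs, each 44×44 mm in cross-section, from z = 0 to the seat underside, each flush with a corner of the seat.

The stool is on top of the table, centred.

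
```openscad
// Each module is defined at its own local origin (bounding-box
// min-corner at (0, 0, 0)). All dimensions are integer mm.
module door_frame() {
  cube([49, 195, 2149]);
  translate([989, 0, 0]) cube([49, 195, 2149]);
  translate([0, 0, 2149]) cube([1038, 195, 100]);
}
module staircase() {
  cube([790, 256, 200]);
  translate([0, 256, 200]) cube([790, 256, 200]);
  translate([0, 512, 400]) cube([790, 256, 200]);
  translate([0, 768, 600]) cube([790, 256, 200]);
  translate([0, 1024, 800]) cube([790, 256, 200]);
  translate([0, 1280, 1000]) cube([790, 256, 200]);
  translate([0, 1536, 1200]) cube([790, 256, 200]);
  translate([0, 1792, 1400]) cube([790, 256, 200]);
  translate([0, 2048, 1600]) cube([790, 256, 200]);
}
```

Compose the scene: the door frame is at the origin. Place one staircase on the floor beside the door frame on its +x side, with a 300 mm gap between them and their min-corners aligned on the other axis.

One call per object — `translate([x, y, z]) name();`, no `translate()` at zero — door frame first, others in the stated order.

door_frame();
translate([1338, 0, 0]) staircase();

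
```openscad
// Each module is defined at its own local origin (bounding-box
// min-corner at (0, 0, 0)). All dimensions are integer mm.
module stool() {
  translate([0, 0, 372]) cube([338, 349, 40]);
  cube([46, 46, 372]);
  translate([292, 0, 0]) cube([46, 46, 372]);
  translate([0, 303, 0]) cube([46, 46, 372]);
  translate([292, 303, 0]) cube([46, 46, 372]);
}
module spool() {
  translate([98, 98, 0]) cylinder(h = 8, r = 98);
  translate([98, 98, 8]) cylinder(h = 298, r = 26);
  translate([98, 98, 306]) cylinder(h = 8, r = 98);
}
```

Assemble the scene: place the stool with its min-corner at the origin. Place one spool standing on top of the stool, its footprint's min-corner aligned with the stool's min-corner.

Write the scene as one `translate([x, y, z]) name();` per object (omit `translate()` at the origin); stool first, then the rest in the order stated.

stool();
translate([0, 0, 412]) spool();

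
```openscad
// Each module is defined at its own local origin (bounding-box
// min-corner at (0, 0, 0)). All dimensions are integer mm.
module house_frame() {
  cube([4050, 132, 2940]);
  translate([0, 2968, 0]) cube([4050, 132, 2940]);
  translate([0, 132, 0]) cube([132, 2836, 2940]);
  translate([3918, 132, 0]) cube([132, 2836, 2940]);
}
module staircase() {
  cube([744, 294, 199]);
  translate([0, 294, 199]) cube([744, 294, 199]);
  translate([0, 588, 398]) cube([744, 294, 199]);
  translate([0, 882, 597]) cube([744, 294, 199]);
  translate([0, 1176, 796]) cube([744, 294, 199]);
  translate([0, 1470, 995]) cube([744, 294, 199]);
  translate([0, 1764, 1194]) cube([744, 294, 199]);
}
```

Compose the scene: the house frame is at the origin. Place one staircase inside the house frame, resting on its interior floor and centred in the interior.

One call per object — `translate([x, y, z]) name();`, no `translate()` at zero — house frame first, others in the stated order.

house_frame();
translate([1653, 521, 0]) staircase();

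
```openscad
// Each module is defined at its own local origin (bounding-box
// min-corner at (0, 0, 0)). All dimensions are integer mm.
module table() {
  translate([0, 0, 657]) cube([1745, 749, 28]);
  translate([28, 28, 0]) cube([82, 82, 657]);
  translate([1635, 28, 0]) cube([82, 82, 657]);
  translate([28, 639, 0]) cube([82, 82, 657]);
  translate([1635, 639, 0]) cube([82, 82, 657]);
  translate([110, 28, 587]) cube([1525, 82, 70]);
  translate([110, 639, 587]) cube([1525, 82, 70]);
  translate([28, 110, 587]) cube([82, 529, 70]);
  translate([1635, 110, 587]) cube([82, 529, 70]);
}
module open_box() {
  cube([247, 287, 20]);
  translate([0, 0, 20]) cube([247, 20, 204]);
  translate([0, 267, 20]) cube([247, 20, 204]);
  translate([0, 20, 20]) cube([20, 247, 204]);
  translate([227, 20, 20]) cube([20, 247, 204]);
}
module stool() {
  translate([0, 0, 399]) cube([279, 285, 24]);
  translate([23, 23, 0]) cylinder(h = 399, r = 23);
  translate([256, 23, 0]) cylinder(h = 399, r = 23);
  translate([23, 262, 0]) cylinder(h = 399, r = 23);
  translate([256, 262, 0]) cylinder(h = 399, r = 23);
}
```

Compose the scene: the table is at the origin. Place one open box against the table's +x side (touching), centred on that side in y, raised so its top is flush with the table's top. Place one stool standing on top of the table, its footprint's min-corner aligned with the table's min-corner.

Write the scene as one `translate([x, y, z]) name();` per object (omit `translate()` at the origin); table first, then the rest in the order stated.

table();
translate([1745, 231, 461]) open_box();
translate([0, 0, 685]) stool();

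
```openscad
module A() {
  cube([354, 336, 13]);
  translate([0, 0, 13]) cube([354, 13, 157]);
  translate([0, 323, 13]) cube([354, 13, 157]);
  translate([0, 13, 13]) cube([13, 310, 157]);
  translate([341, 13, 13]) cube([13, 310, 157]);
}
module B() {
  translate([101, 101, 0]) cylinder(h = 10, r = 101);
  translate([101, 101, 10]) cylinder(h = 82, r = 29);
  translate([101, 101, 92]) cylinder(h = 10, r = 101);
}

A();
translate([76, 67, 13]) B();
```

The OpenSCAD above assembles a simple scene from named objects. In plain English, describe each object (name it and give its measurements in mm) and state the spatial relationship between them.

A is an open-topped rectangular box: outside dimensions 354×336×170 mm, with a uniform wall and base thickness of 13 mm. The base is a full 354×336 slab on the floor; four walls sit on top of the base. The front and back walls (the −y and +y sides) span the full width; the two side walls fit between them.

B is a spool: two coaxial disc flanges of radius 101 mm and thickness 10 mm, joined by a core cylinder of radius 29 mm and height 82 mm. The lower flange rests on z = 0 and the three cylinders share a vertical axis.

The spool sits inside the open box, centred.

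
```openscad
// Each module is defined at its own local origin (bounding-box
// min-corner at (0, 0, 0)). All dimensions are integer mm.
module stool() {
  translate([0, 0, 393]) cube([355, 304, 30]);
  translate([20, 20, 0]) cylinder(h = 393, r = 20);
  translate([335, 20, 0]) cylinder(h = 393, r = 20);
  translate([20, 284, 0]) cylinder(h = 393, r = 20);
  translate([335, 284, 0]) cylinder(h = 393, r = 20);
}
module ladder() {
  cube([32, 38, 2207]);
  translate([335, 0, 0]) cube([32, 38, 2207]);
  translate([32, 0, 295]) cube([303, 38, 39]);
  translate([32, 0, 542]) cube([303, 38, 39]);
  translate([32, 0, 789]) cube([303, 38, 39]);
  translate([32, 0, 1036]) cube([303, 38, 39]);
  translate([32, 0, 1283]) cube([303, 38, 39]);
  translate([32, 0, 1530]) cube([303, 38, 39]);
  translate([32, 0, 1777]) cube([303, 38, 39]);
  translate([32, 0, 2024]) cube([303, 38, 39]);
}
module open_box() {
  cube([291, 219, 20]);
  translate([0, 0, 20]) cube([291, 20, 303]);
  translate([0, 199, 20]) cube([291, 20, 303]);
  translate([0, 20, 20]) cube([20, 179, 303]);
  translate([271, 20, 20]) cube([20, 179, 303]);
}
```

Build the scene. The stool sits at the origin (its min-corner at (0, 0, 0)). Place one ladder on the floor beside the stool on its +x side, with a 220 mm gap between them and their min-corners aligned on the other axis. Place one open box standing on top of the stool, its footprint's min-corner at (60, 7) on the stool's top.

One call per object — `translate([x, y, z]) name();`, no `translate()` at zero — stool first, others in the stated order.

stool();
translate([575, 0, 0]) ladder();
translate([60, 7, 423]) open_box();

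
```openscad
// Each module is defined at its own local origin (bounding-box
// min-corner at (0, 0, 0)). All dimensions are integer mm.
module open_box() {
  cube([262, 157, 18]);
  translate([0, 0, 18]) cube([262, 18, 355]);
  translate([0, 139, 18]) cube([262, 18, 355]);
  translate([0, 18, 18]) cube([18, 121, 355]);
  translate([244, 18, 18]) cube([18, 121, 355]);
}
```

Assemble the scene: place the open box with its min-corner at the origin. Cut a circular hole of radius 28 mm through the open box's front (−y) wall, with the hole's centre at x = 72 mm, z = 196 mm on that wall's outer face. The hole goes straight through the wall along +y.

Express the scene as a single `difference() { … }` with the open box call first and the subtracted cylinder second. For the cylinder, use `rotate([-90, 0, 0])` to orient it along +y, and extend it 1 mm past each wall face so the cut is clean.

difference() {
  open_box();
  translate([72, -1, 196]) rotate([-90, 0, 0]) cylinder(h = 20, r = 28);
}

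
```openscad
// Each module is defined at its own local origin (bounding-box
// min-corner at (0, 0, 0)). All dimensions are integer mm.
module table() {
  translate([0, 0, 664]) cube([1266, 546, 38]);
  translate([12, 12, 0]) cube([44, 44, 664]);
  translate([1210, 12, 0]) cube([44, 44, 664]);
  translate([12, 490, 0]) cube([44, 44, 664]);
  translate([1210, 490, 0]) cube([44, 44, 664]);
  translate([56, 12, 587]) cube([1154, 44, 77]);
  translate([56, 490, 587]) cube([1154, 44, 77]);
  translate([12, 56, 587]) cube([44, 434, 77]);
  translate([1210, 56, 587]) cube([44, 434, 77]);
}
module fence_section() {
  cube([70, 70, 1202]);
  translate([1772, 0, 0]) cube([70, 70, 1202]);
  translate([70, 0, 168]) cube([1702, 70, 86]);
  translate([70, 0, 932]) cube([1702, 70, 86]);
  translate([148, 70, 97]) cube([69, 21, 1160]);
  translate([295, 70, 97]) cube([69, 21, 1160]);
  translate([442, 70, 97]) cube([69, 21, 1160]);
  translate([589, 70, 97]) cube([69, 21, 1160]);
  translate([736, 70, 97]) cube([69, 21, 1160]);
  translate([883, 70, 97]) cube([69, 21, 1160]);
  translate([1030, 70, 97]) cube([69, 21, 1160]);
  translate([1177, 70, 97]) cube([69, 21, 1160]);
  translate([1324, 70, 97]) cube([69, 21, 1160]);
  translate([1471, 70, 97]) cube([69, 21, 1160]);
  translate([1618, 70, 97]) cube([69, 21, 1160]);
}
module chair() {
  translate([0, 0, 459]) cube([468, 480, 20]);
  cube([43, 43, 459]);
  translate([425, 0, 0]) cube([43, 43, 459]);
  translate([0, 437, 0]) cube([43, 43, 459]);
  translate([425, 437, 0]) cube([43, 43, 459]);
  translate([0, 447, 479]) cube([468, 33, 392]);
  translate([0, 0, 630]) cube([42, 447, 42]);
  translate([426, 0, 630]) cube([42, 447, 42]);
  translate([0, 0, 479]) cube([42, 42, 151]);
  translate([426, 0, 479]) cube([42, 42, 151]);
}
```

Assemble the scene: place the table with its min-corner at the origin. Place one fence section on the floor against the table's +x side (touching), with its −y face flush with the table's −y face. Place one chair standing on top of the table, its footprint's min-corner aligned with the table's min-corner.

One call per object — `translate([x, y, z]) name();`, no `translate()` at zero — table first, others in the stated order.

table();
translate([1266, 0, 0]) fence_section();
translate([0, 0, 702]) chair();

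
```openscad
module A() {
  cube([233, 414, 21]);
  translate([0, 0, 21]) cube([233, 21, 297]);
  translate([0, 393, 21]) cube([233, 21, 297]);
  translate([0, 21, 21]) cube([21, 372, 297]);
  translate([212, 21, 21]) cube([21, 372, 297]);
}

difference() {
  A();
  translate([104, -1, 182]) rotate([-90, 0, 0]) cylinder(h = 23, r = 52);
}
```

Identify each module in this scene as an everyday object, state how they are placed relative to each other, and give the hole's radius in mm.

The subtracted cylinder has r = 52 mm.

A is an open box. The open box has a circular hole through its front wall. The hole's radius is 52 mm.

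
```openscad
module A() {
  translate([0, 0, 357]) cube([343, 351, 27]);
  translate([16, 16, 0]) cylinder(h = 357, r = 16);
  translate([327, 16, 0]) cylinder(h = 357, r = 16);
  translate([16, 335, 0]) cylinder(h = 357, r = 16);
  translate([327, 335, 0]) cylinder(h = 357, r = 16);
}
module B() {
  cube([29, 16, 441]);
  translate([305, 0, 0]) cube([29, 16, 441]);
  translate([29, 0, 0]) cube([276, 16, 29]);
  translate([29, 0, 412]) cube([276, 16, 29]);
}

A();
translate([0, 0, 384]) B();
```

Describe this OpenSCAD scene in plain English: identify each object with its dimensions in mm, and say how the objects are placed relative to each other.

A is a simple wooden stool: a rectangular seat 343 mm (x) by 351 mm (y), 27 mm thick, top face at z = 384 mm, on four round legs, each 32 mm in diameter. The legs rest on z = 0, each leg's axis is inset half a diameter from the nearest pair of seat edges (so the leg's bounding box is flush with the corner).

B is a rectangular picture frame lying in the x–z plane (depth along y). The opening is 276 mm wide (x) by 383 mm tall (z), surrounded by a border 29 mm wide on all four sides. The frame is 16 mm deep and is made of two full-height vertical stiles with two horizontal rails fitted between them.

The picture frame is on top of the stool.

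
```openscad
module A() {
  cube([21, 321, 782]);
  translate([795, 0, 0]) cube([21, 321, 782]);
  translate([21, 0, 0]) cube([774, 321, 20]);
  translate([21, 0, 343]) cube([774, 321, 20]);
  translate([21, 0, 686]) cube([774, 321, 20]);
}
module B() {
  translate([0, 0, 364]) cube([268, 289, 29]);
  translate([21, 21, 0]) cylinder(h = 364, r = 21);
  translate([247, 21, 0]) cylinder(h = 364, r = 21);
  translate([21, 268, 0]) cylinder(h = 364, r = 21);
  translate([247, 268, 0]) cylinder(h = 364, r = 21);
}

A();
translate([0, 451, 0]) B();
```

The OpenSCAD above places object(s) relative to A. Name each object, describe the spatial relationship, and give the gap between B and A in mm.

The stool's nearest face is 130 mm from the bookshelf's +y face.

A is a bookshelf. B is a stool. The stool is on the floor beside the bookshelf on its +y side. The gap between the stool and the bookshelf is 130 mm.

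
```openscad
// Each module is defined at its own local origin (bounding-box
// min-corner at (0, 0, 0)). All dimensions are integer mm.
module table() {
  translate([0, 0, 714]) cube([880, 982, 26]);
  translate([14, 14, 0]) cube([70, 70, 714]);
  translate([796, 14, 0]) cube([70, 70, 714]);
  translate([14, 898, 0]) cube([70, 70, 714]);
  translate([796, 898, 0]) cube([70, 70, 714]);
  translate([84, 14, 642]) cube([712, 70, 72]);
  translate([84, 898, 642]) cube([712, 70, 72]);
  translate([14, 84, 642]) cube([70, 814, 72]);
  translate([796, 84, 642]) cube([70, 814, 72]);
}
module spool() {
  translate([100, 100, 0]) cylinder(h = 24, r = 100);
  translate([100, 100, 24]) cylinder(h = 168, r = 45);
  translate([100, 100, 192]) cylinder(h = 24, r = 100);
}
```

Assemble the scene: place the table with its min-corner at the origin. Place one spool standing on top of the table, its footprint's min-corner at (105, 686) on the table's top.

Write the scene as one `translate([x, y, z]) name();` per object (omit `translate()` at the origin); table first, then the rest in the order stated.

table();
translate([105, 686, 740]) spool();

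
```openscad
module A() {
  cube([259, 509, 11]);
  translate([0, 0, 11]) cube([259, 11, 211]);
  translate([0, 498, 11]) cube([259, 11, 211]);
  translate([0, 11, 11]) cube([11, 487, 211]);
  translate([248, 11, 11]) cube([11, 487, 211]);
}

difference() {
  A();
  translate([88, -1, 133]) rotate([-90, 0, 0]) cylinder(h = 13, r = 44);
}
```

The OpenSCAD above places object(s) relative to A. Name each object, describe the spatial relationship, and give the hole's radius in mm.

A is an open box. The open box has a circular hole through its front wall. The hole's radius is 44 mm.

The subtracted cylinder has r = 44 mm.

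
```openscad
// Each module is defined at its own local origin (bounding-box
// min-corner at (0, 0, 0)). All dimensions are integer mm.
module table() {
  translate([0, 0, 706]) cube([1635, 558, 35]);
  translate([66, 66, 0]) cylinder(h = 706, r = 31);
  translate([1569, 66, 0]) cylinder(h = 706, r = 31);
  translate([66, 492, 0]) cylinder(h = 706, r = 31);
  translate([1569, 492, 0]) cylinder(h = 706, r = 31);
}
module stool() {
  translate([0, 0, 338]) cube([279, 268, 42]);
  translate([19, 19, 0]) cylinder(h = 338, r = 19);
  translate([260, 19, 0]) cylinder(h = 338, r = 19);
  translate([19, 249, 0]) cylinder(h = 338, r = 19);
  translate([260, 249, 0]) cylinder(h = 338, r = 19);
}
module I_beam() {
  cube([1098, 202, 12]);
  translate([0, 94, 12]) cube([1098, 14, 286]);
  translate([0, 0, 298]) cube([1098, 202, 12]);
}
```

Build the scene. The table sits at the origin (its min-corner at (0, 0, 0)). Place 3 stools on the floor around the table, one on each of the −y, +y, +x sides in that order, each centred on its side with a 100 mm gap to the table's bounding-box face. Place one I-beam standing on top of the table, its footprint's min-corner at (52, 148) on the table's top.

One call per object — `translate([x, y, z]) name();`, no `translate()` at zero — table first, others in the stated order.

table();
translate([678, -368, 0]) stool();
translate([678, 658, 0]) stool();
translate([1735, 145, 0]) stool();
translate([52, 148, 741]) I_beam();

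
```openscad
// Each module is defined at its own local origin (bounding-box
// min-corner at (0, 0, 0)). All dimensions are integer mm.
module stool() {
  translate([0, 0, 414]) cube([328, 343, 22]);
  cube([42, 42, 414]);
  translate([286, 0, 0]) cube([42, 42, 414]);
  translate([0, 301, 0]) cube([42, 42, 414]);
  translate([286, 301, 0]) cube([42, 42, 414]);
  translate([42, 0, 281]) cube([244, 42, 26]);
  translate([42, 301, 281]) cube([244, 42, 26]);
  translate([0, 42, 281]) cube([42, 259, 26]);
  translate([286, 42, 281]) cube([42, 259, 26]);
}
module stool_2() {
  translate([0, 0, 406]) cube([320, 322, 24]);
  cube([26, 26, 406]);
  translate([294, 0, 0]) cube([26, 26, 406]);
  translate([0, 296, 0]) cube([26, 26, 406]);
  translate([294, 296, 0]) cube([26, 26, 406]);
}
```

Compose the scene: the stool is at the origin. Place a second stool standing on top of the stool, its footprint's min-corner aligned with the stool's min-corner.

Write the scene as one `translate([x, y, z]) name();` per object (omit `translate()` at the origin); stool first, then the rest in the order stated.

stool();
translate([0, 0, 436]) stool_2();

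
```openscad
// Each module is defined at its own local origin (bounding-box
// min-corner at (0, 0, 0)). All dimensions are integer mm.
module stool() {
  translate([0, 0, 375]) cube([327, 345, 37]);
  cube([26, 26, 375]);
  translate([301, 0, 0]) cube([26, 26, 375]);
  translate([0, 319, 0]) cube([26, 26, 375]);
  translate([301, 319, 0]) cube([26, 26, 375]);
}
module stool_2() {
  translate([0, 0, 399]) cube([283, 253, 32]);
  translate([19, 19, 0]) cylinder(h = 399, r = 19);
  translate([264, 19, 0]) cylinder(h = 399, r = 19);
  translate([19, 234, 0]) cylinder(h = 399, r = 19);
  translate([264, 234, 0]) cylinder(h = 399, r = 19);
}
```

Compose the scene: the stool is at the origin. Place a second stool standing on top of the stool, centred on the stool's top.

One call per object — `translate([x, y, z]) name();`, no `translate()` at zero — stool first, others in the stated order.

stool();
translate([22, 46, 412]) stool_2();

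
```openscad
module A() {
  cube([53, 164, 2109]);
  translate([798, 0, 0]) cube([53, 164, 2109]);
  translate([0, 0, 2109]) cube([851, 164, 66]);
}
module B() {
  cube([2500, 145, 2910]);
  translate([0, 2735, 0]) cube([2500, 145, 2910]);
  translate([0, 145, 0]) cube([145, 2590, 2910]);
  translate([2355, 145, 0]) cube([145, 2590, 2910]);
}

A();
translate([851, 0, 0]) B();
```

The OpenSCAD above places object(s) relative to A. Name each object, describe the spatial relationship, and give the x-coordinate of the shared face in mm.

A is a door frame. B is a house frame. The house frame is against the door frame's +x side, with their −y faces flush. The x-coordinate of the shared face is 851 mm.

The door frame's +x face and the house frame's −x face are both at x = 851 mm.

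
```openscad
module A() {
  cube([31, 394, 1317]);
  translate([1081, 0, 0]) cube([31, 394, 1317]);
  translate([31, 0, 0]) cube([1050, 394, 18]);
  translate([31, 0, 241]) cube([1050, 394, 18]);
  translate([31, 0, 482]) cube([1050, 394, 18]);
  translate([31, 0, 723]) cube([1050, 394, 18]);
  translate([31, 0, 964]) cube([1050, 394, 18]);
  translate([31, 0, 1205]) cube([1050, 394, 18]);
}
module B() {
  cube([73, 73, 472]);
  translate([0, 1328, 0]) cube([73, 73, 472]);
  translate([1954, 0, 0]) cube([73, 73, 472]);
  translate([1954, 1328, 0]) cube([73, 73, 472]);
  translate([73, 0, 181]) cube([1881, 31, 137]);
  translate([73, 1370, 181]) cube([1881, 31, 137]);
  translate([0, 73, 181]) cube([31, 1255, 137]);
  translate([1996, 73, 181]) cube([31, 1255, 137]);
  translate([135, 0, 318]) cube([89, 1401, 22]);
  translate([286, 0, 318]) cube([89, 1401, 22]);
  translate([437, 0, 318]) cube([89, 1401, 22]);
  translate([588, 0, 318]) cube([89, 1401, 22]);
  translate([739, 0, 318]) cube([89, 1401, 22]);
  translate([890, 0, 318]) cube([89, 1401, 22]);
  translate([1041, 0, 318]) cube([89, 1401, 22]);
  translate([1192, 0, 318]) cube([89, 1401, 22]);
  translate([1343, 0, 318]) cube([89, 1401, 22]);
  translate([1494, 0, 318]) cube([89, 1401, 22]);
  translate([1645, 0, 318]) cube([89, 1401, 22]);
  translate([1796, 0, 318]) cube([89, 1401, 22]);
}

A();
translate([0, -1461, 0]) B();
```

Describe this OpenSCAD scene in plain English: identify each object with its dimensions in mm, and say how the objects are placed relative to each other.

A is a bookshelf 1112 mm wide overall, 394 mm deep and 1317 mm tall. The two sides are 31 mm thick vertical panels. 6 horizontal shelves of 18 mm thickness span between the inner faces of the sides; the lowest shelf sits on the floor and shelves are stacked with a clear vertical gap of 223 mm between each pair.

B is a bed frame 2027 mm long (x) by 1401 mm wide (y). Four 73×73 mm corner posts, 472 mm tall, at the corners of the footprint. Four rails of 31 mm thickness and 137 mm height run between adjacent posts with their undersides at z = 181 mm, their outer faces flush with the outside of the frame (the two x-running rails run between the posts' inner faces; the two y-running rails run between the posts' inner faces). 12 slats, each 89 mm wide (x) and 22 mm thick, lie across the top of the two x-running rails, running the full 1401 mm width of the frame in y; the slats are evenly spaced along x between the inner faces of the end posts with equal gaps (rounded down to the nearest mm) at the −x end and between each pair — any rounding remainder accumulates at the +x end.

The bed frame is on the floor beside the bookshelf on its −y side.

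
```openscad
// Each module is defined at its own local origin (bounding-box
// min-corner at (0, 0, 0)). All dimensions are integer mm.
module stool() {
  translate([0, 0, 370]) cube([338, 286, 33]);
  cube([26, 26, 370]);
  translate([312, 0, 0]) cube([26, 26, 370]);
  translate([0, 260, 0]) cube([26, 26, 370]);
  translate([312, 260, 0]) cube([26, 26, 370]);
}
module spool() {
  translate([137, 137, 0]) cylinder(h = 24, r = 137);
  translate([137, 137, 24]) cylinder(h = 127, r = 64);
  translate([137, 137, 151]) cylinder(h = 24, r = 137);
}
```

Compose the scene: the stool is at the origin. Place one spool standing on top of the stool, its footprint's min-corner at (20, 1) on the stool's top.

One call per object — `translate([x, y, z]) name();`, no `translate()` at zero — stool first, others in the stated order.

stool();
translate([20, 1, 403]) spool();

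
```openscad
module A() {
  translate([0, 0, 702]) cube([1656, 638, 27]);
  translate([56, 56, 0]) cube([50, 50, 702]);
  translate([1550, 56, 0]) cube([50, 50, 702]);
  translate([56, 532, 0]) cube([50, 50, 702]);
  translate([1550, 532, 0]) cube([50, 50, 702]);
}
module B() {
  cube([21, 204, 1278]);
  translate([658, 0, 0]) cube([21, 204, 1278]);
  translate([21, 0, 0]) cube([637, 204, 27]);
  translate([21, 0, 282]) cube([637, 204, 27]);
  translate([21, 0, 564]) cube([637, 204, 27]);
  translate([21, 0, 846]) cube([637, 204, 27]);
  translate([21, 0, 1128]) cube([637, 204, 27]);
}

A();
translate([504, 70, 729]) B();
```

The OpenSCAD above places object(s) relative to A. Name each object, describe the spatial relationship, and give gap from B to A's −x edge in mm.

The bookshelf's min-x is at 504; the table's min-x is 0; gap = 504 mm.

A is a table. B is a bookshelf. The bookshelf is on top of the table. The gap from the bookshelf to the table's −x edge is 504 mm.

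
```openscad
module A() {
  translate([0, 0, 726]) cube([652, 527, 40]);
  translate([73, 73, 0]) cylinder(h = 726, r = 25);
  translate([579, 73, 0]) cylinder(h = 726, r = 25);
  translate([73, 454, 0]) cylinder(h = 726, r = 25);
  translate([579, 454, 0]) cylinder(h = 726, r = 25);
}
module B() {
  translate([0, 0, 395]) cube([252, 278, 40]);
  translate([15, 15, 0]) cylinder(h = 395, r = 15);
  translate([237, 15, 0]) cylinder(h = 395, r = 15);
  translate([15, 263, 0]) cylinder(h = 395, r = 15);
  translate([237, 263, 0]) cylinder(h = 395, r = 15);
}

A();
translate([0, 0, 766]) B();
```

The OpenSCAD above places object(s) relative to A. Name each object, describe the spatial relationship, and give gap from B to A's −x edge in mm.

A is a table. B is a stool. The stool is on top of the table. The gap from the stool to the table's −x edge is 0 mm.

The stool's min-x is at 0; the table's min-x is 0; gap = 0 mm.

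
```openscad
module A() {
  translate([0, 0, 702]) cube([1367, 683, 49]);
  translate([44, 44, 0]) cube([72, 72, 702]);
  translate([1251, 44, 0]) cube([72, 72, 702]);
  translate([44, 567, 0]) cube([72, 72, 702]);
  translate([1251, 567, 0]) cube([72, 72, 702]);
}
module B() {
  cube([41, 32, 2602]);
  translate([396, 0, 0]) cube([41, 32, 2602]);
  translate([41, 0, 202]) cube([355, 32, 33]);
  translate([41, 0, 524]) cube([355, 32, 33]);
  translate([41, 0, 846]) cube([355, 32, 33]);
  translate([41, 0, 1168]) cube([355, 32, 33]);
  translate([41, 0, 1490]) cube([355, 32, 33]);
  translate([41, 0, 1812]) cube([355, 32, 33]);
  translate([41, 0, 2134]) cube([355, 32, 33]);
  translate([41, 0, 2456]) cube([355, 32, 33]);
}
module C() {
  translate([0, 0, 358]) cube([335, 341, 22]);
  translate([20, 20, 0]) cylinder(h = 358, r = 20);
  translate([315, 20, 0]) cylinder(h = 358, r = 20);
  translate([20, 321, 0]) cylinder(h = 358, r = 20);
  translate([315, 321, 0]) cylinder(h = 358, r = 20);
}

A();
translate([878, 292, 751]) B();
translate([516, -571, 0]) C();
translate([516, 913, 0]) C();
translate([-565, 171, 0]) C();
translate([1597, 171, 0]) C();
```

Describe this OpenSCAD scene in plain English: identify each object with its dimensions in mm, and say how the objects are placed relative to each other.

A is a table with a 1367×683 mm rectangular top, 49 mm thick, top surface at z = 751 mm, supported by four 72×72 mm square legs, each inset 44 mm from the nearest pair of top edges, running from the floor.

B is a wooden ladder with two side rails of 41×32 mm section and 2602 mm height, set 437 mm apart overall. Between them run 8 rectangular rungs (32 mm deep, 33 mm thick), front faces flush with the rails' −y face. The bottom of the first rung is 202 mm above the floor and each subsequent rung is 322 mm higher than the one below.

C is a four-legged stool. The seat is a 335×341×22 mm slab whose top surface is at z = 380 mm; four round legs, each 40 mm in diameter, run from the floor (z = 0) to the underside of the seat, each leg's axis is inset half a diameter from the nearest pair of seat edges (so the leg's bounding box is flush with the corner).

The ladder is on top of the table. Four stools sit around the table at the −y, +y, −x, +x sides.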